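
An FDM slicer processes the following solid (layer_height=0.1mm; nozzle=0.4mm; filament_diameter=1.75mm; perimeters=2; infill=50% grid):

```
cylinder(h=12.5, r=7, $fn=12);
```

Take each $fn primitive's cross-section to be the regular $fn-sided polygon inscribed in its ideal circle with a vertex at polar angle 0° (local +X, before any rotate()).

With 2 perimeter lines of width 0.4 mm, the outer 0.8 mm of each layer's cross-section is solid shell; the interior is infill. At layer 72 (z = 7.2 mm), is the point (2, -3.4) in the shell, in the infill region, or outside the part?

infill

At z = 7.2 mm: the cylinder: section is a regular 12-gon, circumradius r=7. Overall, the cross-section is a single solid region. The nearest boundary edge runs (3.50, -6.06)→(6.06, -3.50); distance from the point to it = 2.94 mm. The point is inside the cross-section and 2.94 mm from the nearest boundary — more than the 0.8 mm shell width (2 × 0.4), so it's in the infill interior.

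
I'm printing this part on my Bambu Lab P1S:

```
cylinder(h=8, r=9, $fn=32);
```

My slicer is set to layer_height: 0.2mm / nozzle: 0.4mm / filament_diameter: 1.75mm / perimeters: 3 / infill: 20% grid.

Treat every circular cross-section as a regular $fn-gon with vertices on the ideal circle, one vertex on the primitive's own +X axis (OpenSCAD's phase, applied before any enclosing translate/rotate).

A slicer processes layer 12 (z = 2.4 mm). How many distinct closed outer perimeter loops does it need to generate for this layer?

At z = 2.4 mm: the r=9 cylinder gives a regular 32-gon of circumradius 9 (constant along its height). The result has 1 disconnected region.

1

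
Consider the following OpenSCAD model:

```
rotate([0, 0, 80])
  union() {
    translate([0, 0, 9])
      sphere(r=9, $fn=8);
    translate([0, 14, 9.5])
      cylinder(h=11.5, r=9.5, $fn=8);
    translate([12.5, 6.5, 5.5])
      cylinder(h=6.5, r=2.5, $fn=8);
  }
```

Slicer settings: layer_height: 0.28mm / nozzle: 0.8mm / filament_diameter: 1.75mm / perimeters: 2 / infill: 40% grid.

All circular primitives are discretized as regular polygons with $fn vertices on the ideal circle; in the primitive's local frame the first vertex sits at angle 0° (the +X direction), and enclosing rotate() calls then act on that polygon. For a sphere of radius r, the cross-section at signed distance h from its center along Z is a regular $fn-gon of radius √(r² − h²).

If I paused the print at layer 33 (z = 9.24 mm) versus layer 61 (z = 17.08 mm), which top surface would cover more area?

Layer 33 (z = 9.24): the sphere: section is a regular 8-gon, circumradius = √(r²−h²) = √(9²−0.24²) = 8.997 (area = (8/2)·8.997²·sin(360°/8) = 228.94 mm²); the cylinder at (0, 14) is not intersected at this z (z outside [9.5, 21]); the r=2.5 cylinder at (12.5, 6.5) gives a regular 8-gon of circumradius 2.5 (constant along its height) (area = (8/2)·2.500²·sin(360°/8) = 17.68 mm²); Merging all regions: the 2 present regions are separate (no shared area or edge), so areas and boundary lengths simply add and each stays a separate island — area = 246.62 mm²; (rotated 80° about Z; rotation is an isometry so areas/perimeters/island counts are preserved). So its area = 246.62 mm². Layer 61 (z = 17.08): the r=9 sphere slices to a regular 8-gon of circumradius 3.964 (√(r²−h²) with h=8.08 from center) (area = (8/2)·3.964²·sin(360°/8) = 44.44 mm²); the cylinder at (0, 14): section is a regular 8-gon, circumradius r=9.5 (area = (8/2)·9.500²·sin(360°/8) = 255.27 mm²); the cylinder at (12.5, 6.5) does not reach this height (z outside [5.5, 12]); Combining (union): the 2 present regions are separate (no shared area or edge), so areas and boundary lengths simply add and each stays a separate island — area = 299.71 mm²; (rotated 80° about Z; rotation is an isometry so areas/perimeters/island counts are preserved). So its area = 299.71 mm². Layer 61 is larger (299.71 vs 246.62 mm²).

layer 61 (z = 17.08 mm)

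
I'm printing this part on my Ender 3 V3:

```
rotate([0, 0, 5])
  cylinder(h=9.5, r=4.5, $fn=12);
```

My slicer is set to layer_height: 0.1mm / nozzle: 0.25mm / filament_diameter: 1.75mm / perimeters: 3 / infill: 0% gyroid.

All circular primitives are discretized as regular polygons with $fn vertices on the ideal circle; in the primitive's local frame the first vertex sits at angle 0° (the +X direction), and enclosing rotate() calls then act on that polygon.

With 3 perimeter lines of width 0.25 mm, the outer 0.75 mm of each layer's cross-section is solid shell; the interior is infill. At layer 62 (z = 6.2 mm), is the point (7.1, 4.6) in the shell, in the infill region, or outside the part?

outside

At z = 6.2 mm: the r=4.5 cylinder gives a regular 12-gon of circumradius 4.5 (constant along its height); (whole slice rotated 5° about Z — lengths, areas and connectivity unchanged). Overall, the cross-section is a single solid region. Undo the 5° rotation: the query point maps to (7.474, 3.964) in the un-rotated model frame. The nearest boundary edge runs (4.50, 0.00)→(3.90, 2.25); distance from the point to it = 3.97 mm. The point is not inside any of the regions above, so it lies outside the cross-section (3.97 mm from the nearest boundary).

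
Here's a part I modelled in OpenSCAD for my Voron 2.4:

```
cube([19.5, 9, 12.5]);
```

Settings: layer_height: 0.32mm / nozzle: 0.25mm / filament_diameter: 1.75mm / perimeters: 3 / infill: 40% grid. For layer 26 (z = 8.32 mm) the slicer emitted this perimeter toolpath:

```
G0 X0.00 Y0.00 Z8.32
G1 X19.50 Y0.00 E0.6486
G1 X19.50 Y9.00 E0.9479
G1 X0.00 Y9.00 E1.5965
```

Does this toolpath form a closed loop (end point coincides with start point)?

Start point (G0): (0.00, 0.00). End point (last G1): the path does not return to the start — open.

no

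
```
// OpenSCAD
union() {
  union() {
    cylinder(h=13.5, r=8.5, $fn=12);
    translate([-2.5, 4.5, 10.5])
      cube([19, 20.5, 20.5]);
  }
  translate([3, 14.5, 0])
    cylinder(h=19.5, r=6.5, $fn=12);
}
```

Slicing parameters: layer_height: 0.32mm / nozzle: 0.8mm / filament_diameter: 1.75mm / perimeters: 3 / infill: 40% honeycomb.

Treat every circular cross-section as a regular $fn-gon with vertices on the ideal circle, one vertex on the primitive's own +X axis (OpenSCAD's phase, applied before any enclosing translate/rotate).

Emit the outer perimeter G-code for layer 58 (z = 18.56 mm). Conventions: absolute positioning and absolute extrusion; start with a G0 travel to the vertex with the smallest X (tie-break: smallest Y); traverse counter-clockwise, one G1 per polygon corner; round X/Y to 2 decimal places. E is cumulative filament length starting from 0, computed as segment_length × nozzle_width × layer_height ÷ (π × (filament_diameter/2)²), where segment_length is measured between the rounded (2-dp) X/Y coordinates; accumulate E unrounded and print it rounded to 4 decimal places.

G0 X-3.50 Y14.50 Z18.56
G1 X-2.63 Y11.25 E0.3581
G1 X-2.50 Y11.12 E0.3777
G1 X-2.50 Y4.50 E1.0822
G1 X16.50 Y4.50 E3.1045
G1 X16.50 Y25.00 E5.2863
G1 X-2.50 Y25.00 E7.3085
G1 X-2.50 Y17.88 E8.0663
G1 X-2.63 Y17.75 E8.0859
G1 X-3.50 Y14.50 E8.4440

At z = 18.56 mm: the cylinder does not reach this height (z outside [0, 13.5]); the cube at (-2.5, 4.5) is present — its section is the full 19×20.5 rectangle; Taking the union: only the 19×20.5 cube at (-2.5, 4.5) is present, so the union is just that shape — 1 connected region; the cylinder at (3, 14.5): section is a regular 12-gon, circumradius r=6.5; Merging all regions: the regions partially overlap (shared area 123.06 mm²), so overlapping operands fuse into one piece — 1 connected region. The outline is a single polygon with 9 vertices. Extrusion per mm of travel: 0.8 × 0.32 / (π × 0.875²) = 0.106432. Accumulating E over each segment gives final E = 8.4440.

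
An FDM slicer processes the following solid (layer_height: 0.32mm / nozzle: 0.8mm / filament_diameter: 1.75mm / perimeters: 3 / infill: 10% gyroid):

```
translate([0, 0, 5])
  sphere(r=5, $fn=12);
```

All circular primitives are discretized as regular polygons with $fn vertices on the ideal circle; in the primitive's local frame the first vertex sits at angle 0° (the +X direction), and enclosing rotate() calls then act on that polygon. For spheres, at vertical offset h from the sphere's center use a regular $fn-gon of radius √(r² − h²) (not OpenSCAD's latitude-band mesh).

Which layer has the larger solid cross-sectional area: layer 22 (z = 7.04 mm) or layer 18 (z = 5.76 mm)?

layer 18 (z = 5.76 mm)

Layer 22 (z = 7.04): the r=5 sphere contributes a regular 12-gon of circumradius √(5²−2.04²) = 4.565 (area = (12/2)·4.565²·sin(360°/12) = 62.52 mm²). So its area = 62.52 mm². Layer 18 (z = 5.76): the r=5 sphere slices to a regular 12-gon of circumradius 4.942 (√(r²−h²) with h=0.76 from center) (area = (12/2)·4.942²·sin(360°/12) = 73.27 mm²). So its area = 73.27 mm². Layer 18 is larger (73.27 vs 62.52 mm²).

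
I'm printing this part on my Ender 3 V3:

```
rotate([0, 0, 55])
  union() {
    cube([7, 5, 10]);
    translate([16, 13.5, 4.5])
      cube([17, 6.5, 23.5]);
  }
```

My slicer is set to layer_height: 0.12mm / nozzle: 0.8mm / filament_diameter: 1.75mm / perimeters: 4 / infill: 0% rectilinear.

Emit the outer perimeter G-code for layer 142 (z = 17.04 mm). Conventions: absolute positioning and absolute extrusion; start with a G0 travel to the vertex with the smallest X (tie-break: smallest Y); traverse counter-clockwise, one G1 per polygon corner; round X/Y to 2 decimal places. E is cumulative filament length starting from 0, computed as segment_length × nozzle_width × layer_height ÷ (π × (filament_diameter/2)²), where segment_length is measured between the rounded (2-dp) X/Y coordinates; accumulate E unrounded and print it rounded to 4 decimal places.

At z = 17.04 mm: the cube does not reach this height (z outside [0, 10]); the 17×6.5 cube at (16, 13.5) contributes its full rectangle; Merging all regions: only the 17×6.5 cube at (16, 13.5) is present, so the union is just that shape — 1 connected region; (rotated 55° about Z; rotation is an isometry so areas/perimeters/island counts are preserved). The outline is a single polygon with 4 vertices. Extrusion per mm of travel: 0.8 × 0.12 / (π × 0.875²) = 0.039912. Accumulating E over each segment gives final E = 1.8760.

G0 X-7.21 Y24.58 Z17.04
G1 X-1.88 Y20.85 E0.2596
G1 X7.87 Y34.78 E0.9383
G1 X2.54 Y38.50 E1.1977
G1 X-7.21 Y24.58 E1.8760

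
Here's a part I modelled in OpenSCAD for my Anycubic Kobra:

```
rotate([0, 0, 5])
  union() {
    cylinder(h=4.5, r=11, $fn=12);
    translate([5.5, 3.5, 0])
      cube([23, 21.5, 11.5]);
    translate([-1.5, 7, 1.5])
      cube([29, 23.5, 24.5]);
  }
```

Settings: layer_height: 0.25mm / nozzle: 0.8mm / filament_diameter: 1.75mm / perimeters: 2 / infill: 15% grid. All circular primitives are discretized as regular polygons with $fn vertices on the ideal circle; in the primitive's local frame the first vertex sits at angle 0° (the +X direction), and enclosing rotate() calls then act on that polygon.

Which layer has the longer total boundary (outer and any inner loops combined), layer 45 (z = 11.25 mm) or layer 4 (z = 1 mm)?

Layer 45 (z = 11.25): the cylinder is not intersected at this z (z outside [0, 4.5]); the cube at (5.5, 3.5) (footprint 23×21.5) is included at this height (perimeter 89.00 mm); the 29×23.5 cube at (-1.5, 7) contributes its full rectangle (perimeter 105.00 mm); Taking the union: the regions partially overlap (shared area 396.00 mm²), so the edge portions inside another operand are dropped and the merged outline is re-measured after clipping — boundary = 114.00 mm; (whole slice rotated 5° about Z — lengths, areas and connectivity unchanged). So its perimeter = 114.00 mm. Layer 4 (z = 1): the cylinder: section is a regular 12-gon, circumradius r=11 (perimeter = 2·12·11.000·sin(180°/12) = 68.33 mm); the cube at (5.5, 3.5) is present — its section is the full 23×21.5 rectangle (perimeter 89.00 mm); the cube at (-1.5, 7) is not intersected at this z (z outside [1.5, 26]); Combining (union): the regions partially overlap (shared area 16.69 mm²), so the edge portions inside another operand are dropped and the merged outline is re-measured after clipping — boundary = 138.98 mm; (whole slice rotated 5° about Z — lengths, areas and connectivity unchanged). So its perimeter = 138.98 mm. Layer 4 is larger (138.98 vs 114.00 mm).

layer 4 (z = 1 mm)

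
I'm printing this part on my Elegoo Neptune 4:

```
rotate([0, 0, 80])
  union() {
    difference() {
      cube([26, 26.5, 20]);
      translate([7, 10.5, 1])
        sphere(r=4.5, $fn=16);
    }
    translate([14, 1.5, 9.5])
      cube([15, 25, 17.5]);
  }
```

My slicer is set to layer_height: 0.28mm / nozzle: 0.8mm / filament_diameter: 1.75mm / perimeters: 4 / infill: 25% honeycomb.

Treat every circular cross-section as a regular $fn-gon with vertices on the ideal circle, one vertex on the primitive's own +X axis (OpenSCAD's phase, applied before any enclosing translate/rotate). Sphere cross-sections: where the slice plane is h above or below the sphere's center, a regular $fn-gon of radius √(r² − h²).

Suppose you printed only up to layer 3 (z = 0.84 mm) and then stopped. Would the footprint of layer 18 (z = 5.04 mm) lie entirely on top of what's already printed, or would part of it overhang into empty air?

Compare the two slices. At z = 0.84: the cube (footprint 26×26.5) is included at this height (area 689.00 mm²); the r=4.5 sphere at (7, 10.5) slices to a regular 16-gon of circumradius 4.497 (√(r²−h²) with h=0.16 from center) (area = (16/2)·4.497²·sin(360°/16) = 61.92 mm²); After the difference (first − rest): starting from the 26×26.5 cube (689.00 mm²), the r=4.5 sphere at (7, 10.5) lies wholly inside it (removes its full 61.92 mm² and its 28.08 mm outline becomes a hole wall) — area = 627.08 mm²; the cube at (14, 1.5) is absent (z outside [9.5, 27]); Combining (union): only the result so far is present, so the union is just that shape — area = 627.08 mm²; (rotated 80° about Z; rotation is an isometry so areas/perimeters/island counts are preserved). At z = 5.04: the 26×26.5 cube contributes its full rectangle (area 689.00 mm²); the sphere at (7, 10.5): section is a regular 16-gon, circumradius = √(r²−h²) = √(4.5²−4.04²) = 1.982 (area = (16/2)·1.982²·sin(360°/16) = 12.03 mm²); After the difference (first − rest): starting from the 26×26.5 cube (689.00 mm²), the r=4.5 sphere at (7, 10.5) lies wholly inside it (removes its full 12.03 mm² and its 12.37 mm outline becomes a hole wall) — area = 676.97 mm²; the cube at (14, 1.5) does not reach this height (z outside [9.5, 27]); Taking the union: only that combined region is present, so the union is just that shape — area = 676.97 mm²; (whole slice rotated 80° about Z — lengths, areas and connectivity unchanged). Checking containment: at z = 5.04 the cross-section extends beyond the z = 0.84 cross-section by about 49.89 mm².

part overhangs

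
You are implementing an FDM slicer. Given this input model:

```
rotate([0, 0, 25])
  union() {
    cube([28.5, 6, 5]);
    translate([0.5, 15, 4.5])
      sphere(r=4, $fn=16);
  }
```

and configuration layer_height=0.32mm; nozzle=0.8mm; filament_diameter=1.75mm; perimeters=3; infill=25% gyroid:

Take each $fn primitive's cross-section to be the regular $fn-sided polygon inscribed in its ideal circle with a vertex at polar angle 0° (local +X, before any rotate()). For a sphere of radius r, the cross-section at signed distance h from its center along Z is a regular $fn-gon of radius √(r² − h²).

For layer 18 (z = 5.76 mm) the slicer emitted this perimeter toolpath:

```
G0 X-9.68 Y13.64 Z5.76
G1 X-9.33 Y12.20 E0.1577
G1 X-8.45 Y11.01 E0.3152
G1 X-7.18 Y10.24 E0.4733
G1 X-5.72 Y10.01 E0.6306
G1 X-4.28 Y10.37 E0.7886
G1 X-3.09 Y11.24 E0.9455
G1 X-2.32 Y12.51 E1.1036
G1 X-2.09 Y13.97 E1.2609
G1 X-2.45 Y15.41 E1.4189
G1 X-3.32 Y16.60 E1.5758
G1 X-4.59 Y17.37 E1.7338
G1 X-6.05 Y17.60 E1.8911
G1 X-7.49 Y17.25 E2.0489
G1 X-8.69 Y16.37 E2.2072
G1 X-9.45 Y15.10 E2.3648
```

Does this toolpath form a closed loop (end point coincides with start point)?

no

Start point (G0): (-9.68, 13.64). End point (last G1): the path does not return to the start — open.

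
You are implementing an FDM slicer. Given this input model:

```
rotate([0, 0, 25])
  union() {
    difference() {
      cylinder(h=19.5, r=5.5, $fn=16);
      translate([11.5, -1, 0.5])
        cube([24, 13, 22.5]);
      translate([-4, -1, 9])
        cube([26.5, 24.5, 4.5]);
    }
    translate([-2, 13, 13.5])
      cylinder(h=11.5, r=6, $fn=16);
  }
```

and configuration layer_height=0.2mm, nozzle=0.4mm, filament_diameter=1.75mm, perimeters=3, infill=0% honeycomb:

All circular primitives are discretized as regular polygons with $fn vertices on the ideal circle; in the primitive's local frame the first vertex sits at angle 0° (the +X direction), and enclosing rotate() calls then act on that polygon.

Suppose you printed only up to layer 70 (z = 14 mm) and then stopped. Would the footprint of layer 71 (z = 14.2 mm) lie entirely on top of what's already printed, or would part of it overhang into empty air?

entirely on top

Compare the two slices. At z = 14: the r=5.5 cylinder contributes a regular 16-gon of circumradius 5.5 (area = (16/2)·5.500²·sin(360°/16) = 92.61 mm²); the 24×13 cube at (11.5, -1) contributes its full rectangle (area 312.00 mm²); the cube at (-4, -1) is absent (z outside [9, 13.5]); Subtracting the remaining from the first: starting from the r=5.5 cylinder (92.61 mm²), the 24×13 cube at (11.5, -1) misses the remaining region (no effect) — area = 92.61 mm²; the cylinder at (-2, 13): section is a regular 16-gon, circumradius r=6 (area = (16/2)·6.000²·sin(360°/16) = 110.21 mm²); Merging all regions: the 2 present regions are separate (no shared area or edge), so areas and boundary lengths simply add and each stays a separate island — area = 202.82 mm²; (rotated 25° about Z; rotation is an isometry so areas/perimeters/island counts are preserved). At z = 14.2: the r=5.5 cylinder contributes a regular 16-gon of circumradius 5.5 (area = (16/2)·5.500²·sin(360°/16) = 92.61 mm²); the cube at (11.5, -1) (footprint 24×13) is included at this height (area 312.00 mm²); the cube at (-4, -1) is not intersected at this z (z outside [9, 13.5]); Subtracting the remaining from the first: starting from the r=5.5 cylinder (92.61 mm²), the 24×13 cube at (11.5, -1) misses the remaining region (no effect) — area = 92.61 mm²; the r=6 cylinder at (-2, 13) gives a regular 16-gon of circumradius 6 (constant along its height) (area = (16/2)·6.000²·sin(360°/16) = 110.21 mm²); Merging all regions: the 2 present regions are separate (no shared area or edge), so areas and boundary lengths simply add and each stays a separate island — area = 202.82 mm²; (whole slice rotated 25° about Z — lengths, areas and connectivity unchanged). Checking containment: the cross-section at z = 14.2 is a subset of the cross-section at z = 14.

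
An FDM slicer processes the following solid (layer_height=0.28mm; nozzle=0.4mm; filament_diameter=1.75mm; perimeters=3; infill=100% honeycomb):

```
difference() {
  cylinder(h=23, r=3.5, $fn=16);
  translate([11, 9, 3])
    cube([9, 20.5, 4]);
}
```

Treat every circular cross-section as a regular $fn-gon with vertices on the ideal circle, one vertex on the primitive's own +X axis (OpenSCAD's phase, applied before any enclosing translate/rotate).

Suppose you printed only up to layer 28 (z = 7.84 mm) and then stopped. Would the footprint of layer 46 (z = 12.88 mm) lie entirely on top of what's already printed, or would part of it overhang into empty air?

entirely on top

Compare the two slices. At z = 7.84: the r=3.5 cylinder gives a regular 16-gon of circumradius 3.5 (constant along its height) (area = (16/2)·3.500²·sin(360°/16) = 37.50 mm²); the cube at (11, 9) is not intersected at this z (z outside [3, 7]); After the difference (first − rest): none of the subtracted shapes is present at this height, so the r=3.5 cylinder is unchanged — area = 37.50 mm². At z = 12.88: the r=3.5 cylinder gives a regular 16-gon of circumradius 3.5 (constant along its height) (area = (16/2)·3.500²·sin(360°/16) = 37.50 mm²); the cube at (11, 9) is absent (z outside [3, 7]); After the difference (first − rest): none of the subtracted shapes is present at this height, so the r=3.5 cylinder is unchanged — area = 37.50 mm². Checking containment: the cross-section at z = 12.88 is a subset of the cross-section at z = 7.84.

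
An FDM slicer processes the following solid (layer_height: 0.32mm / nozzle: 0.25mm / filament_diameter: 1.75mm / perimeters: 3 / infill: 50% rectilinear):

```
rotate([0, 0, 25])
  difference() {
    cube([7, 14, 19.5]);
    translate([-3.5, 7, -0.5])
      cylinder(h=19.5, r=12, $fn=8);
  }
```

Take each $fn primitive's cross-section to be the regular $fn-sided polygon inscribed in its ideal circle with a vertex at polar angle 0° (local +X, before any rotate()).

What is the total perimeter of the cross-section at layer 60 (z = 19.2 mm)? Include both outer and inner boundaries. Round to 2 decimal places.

At z = 19.2 mm: the cube (footprint 7×14) is included at this height (perimeter 42.00 mm); the cylinder at (-3.5, 7) does not reach this height (z outside [-0.5, 19]); Subtracting the remaining from the first: none of the subtracted shapes is present at this height, so the 7×14 cube is unchanged — boundary = 42.00 mm; (whole slice rotated 25° about Z — lengths, areas and connectivity unchanged). Overall, the cross-section is a single solid region. Total boundary length (outer) = 42.00 mm.

42.00 mm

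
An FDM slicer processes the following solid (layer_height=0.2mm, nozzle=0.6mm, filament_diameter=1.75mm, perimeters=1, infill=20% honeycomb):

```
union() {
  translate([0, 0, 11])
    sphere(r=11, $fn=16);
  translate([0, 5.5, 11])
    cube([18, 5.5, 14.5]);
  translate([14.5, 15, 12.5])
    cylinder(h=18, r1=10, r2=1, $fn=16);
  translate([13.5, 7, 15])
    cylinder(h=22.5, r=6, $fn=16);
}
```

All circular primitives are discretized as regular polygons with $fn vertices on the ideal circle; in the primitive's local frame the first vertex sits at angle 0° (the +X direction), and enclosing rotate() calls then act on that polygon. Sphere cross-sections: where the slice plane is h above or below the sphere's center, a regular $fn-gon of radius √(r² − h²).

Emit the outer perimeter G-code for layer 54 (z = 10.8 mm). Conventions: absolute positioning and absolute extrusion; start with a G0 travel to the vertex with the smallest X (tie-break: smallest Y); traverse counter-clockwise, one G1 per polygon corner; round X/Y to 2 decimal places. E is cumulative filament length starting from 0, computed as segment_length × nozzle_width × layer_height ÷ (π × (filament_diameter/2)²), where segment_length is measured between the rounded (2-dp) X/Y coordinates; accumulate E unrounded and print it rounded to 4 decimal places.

At z = 10.8 mm: the r=11 sphere slices to a regular 16-gon of circumradius 10.998 (√(r²−h²) with h=0.2 from center); the cube at (0, 5.5) is absent (z outside [11, 25.5]); the cone at (14.5, 15) is absent (z outside [12.5, 30.5]); the cylinder at (13.5, 7) is not intersected at this z (z outside [15, 37.5]); Merging all regions: only the r=11 sphere is present, so the union is just that shape — 1 connected region. The outline is a single polygon with 16 vertices. Extrusion per mm of travel: 0.6 × 0.2 / (π × 0.875²) = 0.049890. Accumulating E over each segment gives final E = 3.4259.

G0 X-11.00 Y0.00 Z10.80
G1 X-10.16 Y-4.21 E0.2142
G1 X-7.78 Y-7.78 E0.4282
G1 X-4.21 Y-10.16 E0.6423
G1 X0.00 Y-11.00 E0.8565
G1 X4.21 Y-10.16 E1.0707
G1 X7.78 Y-7.78 E1.2847
G1 X10.16 Y-4.21 E1.4988
G1 X11.00 Y0.00 E1.7129
G1 X10.16 Y4.21 E1.9271
G1 X7.78 Y7.78 E2.1412
G1 X4.21 Y10.16 E2.3552
G1 X0.00 Y11.00 E2.5694
G1 X-4.21 Y10.16 E2.7836
G1 X-7.78 Y7.78 E2.9977
G1 X-10.16 Y4.21 E3.2117
G1 X-11.00 Y0.00 E3.4259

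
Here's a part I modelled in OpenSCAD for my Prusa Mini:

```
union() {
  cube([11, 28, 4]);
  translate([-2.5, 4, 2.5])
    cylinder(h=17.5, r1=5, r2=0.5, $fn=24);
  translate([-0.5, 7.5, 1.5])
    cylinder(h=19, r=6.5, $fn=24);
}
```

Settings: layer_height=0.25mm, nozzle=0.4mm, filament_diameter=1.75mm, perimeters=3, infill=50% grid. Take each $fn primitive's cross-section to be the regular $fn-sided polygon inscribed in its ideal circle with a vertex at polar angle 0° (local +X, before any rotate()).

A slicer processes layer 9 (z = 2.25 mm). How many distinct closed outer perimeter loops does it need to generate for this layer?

At z = 2.25 mm: the 11×28 cube contributes its full rectangle; the cone at (-2.5, 4) is absent (z outside [2.5, 20]); the r=6.5 cylinder at (-0.5, 7.5) gives a regular 24-gon of circumradius 6.5 (constant along its height); Combining (union): the regions partially overlap (shared area 59.14 mm²), so overlapping operands fuse into one piece — 1 connected region. The result has 1 disconnected region.

1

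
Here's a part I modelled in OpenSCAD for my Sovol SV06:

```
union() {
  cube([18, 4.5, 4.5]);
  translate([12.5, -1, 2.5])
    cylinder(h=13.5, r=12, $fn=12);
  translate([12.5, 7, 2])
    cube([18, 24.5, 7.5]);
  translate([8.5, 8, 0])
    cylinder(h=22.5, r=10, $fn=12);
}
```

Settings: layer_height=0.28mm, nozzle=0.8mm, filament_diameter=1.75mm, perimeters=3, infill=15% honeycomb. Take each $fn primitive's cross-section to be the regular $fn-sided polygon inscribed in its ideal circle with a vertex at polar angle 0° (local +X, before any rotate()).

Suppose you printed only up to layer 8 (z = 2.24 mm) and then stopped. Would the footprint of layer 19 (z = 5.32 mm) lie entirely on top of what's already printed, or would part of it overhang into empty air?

Compare the two slices. At z = 2.24: the 18×4.5 cube contributes its full rectangle (area 81.00 mm²); the cylinder at (12.5, -1) is not intersected at this z (z outside [2.5, 16]); the cube at (12.5, 7) is present — its section is the full 18×24.5 rectangle (area 441.00 mm²); the r=10 cylinder at (8.5, 8) contributes a regular 12-gon of circumradius 10 (area = (12/2)·10.000²·sin(360°/12) = 300.00 mm²); Merging all regions: the regions partially overlap — summed areas 822.00 mm² minus the doubly-counted overlap 112.00 mm² gives 710.00 mm² — area = 710.00 mm². At z = 5.32: the cube does not reach this height (z outside [0, 4.5]); the cylinder at (12.5, -1): section is a regular 12-gon, circumradius r=12 (area = (12/2)·12.000²·sin(360°/12) = 432.00 mm²); the cube at (12.5, 7) is present — its section is the full 18×24.5 rectangle (area 441.00 mm²); the cylinder at (8.5, 8): section is a regular 12-gon, circumradius r=10 (area = (12/2)·10.000²·sin(360°/12) = 300.00 mm²); Combining (union): the regions partially overlap — summed areas 1173.00 mm² minus the doubly-counted overlap 203.49 mm² gives 969.51 mm² — area = 969.51 mm². Checking containment: at z = 5.32 the cross-section extends beyond the z = 2.24 cross-section by about 261.85 mm².

part overhangs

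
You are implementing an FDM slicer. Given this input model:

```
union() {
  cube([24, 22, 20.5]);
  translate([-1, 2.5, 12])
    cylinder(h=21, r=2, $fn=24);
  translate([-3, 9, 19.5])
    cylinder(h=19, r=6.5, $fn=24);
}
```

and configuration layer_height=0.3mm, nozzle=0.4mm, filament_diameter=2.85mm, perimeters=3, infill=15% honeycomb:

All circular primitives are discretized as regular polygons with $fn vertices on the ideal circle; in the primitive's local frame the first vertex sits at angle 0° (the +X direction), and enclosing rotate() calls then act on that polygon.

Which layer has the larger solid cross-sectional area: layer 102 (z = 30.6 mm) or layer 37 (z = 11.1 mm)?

layer 37 (z = 11.1 mm)

Layer 102 (z = 30.6): the cube does not reach this height (z outside [0, 20.5]); the cylinder at (-1, 2.5): section is a regular 24-gon, circumradius r=2 (area = (24/2)·2.000²·sin(360°/24) = 12.42 mm²); the r=6.5 cylinder at (-3, 9) gives a regular 24-gon of circumradius 6.5 (constant along its height) (area = (24/2)·6.500²·sin(360°/24) = 131.22 mm²); Merging all regions: the regions partially overlap — summed areas 143.64 mm² minus the doubly-counted overlap 4.50 mm² gives 139.14 mm² — area = 139.14 mm². So its area = 139.14 mm². Layer 37 (z = 11.1): the cube (footprint 24×22) is included at this height (area 528.00 mm²); the cylinder at (-1, 2.5) is not intersected at this z (z outside [12, 33]); the cylinder at (-3, 9) is not intersected at this z (z outside [19.5, 38.5]); Merging all regions: only the 24×22 cube is present, so the union is just that shape — area = 528.00 mm². So its area = 528.00 mm². Layer 37 is larger (528.00 vs 139.14 mm²).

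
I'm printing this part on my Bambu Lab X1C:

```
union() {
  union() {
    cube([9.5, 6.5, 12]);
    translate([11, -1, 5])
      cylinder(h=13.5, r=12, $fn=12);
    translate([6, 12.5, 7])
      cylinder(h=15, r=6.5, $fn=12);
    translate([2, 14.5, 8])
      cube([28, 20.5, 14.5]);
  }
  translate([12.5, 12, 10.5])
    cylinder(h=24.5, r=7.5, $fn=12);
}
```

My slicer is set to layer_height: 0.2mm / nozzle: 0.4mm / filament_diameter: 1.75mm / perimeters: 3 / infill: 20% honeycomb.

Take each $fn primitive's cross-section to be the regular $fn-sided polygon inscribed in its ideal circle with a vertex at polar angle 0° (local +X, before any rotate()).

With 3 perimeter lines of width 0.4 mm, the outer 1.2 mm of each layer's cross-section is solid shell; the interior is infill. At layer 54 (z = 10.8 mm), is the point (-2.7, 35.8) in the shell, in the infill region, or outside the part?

outside

At z = 10.8 mm: the cube is present — its section is the full 9.5×6.5 rectangle; the r=12 cylinder at (11, -1) gives a regular 12-gon of circumradius 12 (constant along its height); the cylinder at (6, 12.5): section is a regular 12-gon, circumradius r=6.5; the cube at (2, 14.5) is present — its section is the full 28×20.5 rectangle; Combining (union): the regions partially overlap (shared area 119.87 mm²), so overlapping operands fuse into one piece — 1 connected region; the r=7.5 cylinder at (12.5, 12) contributes a regular 12-gon of circumradius 7.5; Merging all regions: the regions partially overlap (shared area 131.93 mm²), so overlapping operands fuse into one piece — 1 connected region. Overall, the cross-section is a single solid region. The nearest boundary edge runs (2.00, 17.38)→(2.00, 35.00); distance from the point to it = 4.77 mm. The point is not inside any of the regions above, so it lies outside the cross-section (4.77 mm from the nearest boundary).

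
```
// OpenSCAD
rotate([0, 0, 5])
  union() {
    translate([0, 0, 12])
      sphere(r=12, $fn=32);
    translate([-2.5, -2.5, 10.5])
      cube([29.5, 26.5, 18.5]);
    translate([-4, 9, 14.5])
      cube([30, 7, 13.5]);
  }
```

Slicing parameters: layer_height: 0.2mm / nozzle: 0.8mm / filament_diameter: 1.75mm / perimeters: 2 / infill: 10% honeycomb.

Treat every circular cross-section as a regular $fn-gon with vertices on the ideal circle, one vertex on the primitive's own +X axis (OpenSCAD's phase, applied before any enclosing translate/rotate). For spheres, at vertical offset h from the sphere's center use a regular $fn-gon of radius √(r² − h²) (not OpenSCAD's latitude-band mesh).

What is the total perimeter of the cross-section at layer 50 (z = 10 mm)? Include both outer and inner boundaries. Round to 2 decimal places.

74.22 mm

At z = 10 mm: the r=12 sphere contributes a regular 32-gon of circumradius √(12²−2²) = 11.832 (perimeter = 2·32·11.832·sin(180°/32) = 74.22 mm); the cube at (-2.5, -2.5) does not reach this height (z outside [10.5, 29]); the cube at (-4, 9) is absent (z outside [14.5, 28]); Combining (union): only the r=12 sphere is present, so the union is just that shape — boundary = 74.22 mm; (rotated 5° about Z; rotation is an isometry so areas/perimeters/island counts are preserved). Overall, the cross-section is a single solid region. Total boundary length (outer) = 74.22 mm.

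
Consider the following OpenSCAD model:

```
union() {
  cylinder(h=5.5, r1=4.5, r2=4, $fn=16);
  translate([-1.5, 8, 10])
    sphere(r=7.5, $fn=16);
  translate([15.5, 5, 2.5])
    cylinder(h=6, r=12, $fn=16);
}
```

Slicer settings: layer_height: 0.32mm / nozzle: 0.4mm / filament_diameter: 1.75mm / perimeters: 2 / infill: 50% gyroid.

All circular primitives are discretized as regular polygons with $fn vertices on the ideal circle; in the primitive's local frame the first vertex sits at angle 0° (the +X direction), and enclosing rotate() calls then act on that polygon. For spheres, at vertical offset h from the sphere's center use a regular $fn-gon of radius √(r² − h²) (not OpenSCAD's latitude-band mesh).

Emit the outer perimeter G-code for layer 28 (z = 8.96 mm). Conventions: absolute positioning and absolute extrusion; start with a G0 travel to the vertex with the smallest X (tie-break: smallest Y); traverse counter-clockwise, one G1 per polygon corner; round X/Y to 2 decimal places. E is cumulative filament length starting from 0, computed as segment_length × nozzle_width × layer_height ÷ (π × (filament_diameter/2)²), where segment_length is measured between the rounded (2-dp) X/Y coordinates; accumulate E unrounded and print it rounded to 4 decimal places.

G0 X-8.93 Y8.00 Z8.96
G1 X-8.36 Y5.16 E0.1541
G1 X-6.75 Y2.75 E0.3084
G1 X-4.34 Y1.14 E0.4626
G1 X-1.50 Y0.57 E0.6168
G1 X1.34 Y1.14 E0.7709
G1 X3.75 Y2.75 E0.9252
G1 X5.36 Y5.16 E1.0794
G1 X5.93 Y8.00 E1.2335
G1 X5.36 Y10.84 E1.3877
G1 X3.75 Y13.25 E1.5419
G1 X1.34 Y14.86 E1.6962
G1 X-1.50 Y15.43 E1.8503
G1 X-4.34 Y14.86 E2.0045
G1 X-6.75 Y13.25 E2.1587
G1 X-8.36 Y10.84 E2.3129
G1 X-8.93 Y8.00 E2.4671

At z = 8.96 mm: the cone does not reach this height (z outside [0, 5.5]); the sphere at (-1.5, 8): section is a regular 16-gon, circumradius = √(r²−h²) = √(7.5²−1.04²) = 7.428; the cylinder at (15.5, 5) does not reach this height (z outside [2.5, 8.5]); Merging all regions: only the r=7.5 sphere at (-1.5, 8) is present, so the union is just that shape — 1 connected region. The outline is a single polygon with 16 vertices. Extrusion per mm of travel: 0.4 × 0.32 / (π × 0.875²) = 0.053216. Accumulating E over each segment gives final E = 2.4671.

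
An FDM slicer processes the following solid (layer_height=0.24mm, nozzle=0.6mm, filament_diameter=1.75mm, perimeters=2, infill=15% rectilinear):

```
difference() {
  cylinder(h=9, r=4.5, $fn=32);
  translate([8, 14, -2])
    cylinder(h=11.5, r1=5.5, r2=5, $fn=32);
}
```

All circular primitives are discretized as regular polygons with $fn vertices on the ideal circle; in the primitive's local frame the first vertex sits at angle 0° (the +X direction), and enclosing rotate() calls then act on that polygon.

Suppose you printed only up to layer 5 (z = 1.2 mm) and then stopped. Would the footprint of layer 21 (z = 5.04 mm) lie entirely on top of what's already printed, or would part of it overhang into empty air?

Compare the two slices. At z = 1.2: the r=4.5 cylinder contributes a regular 32-gon of circumradius 4.5 (area = (32/2)·4.500²·sin(360°/32) = 63.21 mm²); the cone at (8, 14) contributes a regular 32-gon of circumradius 5.361 (interpolated between r1=5.5 and r2=5 at t=0.278) (area = (32/2)·5.361²·sin(360°/32) = 89.71 mm²); Taking the first minus the rest: starting from the r=4.5 cylinder (63.21 mm²), the cone at (8, 14) misses the remaining region (no effect) — area = 63.21 mm². At z = 5.04: the r=4.5 cylinder gives a regular 32-gon of circumradius 4.5 (constant along its height) (area = (32/2)·4.500²·sin(360°/32) = 63.21 mm²); the cone at (8, 14) (r1=5.5→r2=5) has section circumradius 5.194 here — a regular 32-gon (area = (32/2)·5.194²·sin(360°/32) = 84.21 mm²); After the difference (first − rest): starting from the r=4.5 cylinder (63.21 mm²), the cone at (8, 14) misses the remaining region (no effect) — area = 63.21 mm². Checking containment: the cross-section at z = 5.04 is a subset of the cross-section at z = 1.2.

entirely on top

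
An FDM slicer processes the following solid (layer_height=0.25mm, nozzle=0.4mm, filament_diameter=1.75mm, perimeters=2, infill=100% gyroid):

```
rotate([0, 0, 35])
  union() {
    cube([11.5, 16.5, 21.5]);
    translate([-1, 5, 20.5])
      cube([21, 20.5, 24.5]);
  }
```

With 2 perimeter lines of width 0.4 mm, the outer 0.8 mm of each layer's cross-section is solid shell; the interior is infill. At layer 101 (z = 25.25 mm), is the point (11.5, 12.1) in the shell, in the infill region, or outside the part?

outside

At z = 25.25 mm: the cube is not intersected at this z (z outside [0, 21.5]); the cube at (-1, 5) is present — its section is the full 21×20.5 rectangle; Merging all regions: only the 21×20.5 cube at (-1, 5) is present, so the union is just that shape — 1 connected region; (whole slice rotated 35° about Z — lengths, areas and connectivity unchanged). Overall, the cross-section is a single solid region. Undo the 35° rotation: the query point maps to (16.361, 3.316) in the un-rotated model frame. The nearest boundary edge runs (-1.00, 5.00)→(20.00, 5.00); distance from the point to it = 1.68 mm. The point is not inside any of the regions above, so it lies outside the cross-section (1.68 mm from the nearest boundary).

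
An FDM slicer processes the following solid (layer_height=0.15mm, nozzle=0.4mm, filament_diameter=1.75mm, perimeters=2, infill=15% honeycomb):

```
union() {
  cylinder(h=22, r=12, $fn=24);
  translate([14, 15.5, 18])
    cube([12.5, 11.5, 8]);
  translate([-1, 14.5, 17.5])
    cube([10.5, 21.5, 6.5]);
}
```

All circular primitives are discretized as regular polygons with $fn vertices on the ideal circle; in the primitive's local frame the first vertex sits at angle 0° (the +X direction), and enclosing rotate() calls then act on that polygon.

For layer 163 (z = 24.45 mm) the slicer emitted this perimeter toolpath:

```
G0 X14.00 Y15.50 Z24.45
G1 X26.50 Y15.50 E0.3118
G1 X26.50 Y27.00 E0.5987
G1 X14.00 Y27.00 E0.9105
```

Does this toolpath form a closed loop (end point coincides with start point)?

no

Start point (G0): (14.00, 15.50). End point (last G1): the path does not return to the start — open.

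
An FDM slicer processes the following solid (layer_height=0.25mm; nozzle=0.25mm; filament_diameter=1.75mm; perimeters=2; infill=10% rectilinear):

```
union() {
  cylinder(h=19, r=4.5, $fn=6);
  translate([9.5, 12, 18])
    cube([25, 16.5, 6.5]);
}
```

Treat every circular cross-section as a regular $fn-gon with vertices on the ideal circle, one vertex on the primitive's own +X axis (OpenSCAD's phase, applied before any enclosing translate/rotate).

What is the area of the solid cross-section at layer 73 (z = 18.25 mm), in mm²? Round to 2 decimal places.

465.11 mm²

At z = 18.25 mm: the r=4.5 cylinder contributes a regular 6-gon of circumradius 4.5 (area = (6/2)·4.500²·sin(360°/6) = 52.61 mm²); the cube at (9.5, 12) (footprint 25×16.5) is included at this height (area 412.50 mm²); Taking the union: the 2 present regions are separate (no shared area or edge), so areas and boundary lengths simply add and each stays a separate island — area = 465.11 mm². Overall, the cross-section has 2 separate islands. Net area = 465.11 mm².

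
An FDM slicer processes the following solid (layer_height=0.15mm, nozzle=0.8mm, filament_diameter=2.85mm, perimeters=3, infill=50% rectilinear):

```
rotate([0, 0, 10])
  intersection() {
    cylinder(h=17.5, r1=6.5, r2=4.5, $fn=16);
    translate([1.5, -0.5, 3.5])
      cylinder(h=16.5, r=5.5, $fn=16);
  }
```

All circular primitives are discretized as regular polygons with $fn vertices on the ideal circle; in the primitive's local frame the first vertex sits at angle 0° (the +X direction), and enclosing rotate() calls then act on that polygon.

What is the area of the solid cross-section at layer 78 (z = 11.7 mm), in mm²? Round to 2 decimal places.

At z = 11.7 mm: the cone: at t=0.669 of its height the radius interpolates to r₁+(r₂−r₁)t = 5.163, giving a regular 16-gon of that circumradius (area = (16/2)·5.163²·sin(360°/16) = 81.60 mm²); the cylinder at (1.5, -0.5): section is a regular 16-gon, circumradius r=5.5 (area = (16/2)·5.500²·sin(360°/16) = 92.61 mm²); Keeping only the common overlap: the r=5.5 cylinder at (1.5, -0.5) partially overlaps the cone; clipping to the common part keeps 70.15 mm² — area = 70.15 mm²; (whole slice rotated 10° about Z — lengths, areas and connectivity unchanged). Overall, the cross-section is a single solid region. Net area = 70.15 mm².

70.15 mm²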